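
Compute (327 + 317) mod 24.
20

(327 + 317) = 644
644 mod 24 = 20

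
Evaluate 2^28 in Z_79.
Using repeated squaring. 28 = 16 + 8 + 4 (binary 11100). Repeated squaring mod 79: 2^1 ≡ 2; 2^2 ≡ 2² = 4 ≡ 4; 2^4 ≡ 4² = 16 ≡ 16; 2^8 ≡ 16² = 256 ≡ 19; 2^16 ≡ 19² = 361 ≡ 45. Multiply: 2^28 = 2^16 × 2^8 × 2^4 ≡ 45 × 19 × 16 (mod 79): 45 × 19 = 855 ≡ 65; 65 × 16 = 1040 ≡ 13. So 2^28 ≡ 13 (mod 79).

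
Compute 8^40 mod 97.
Using repeated squaring. 40 = 32 + 8 (binary 101000). Repeated squaring mod 97: 8^1 ≡ 8; 8^2 ≡ 8² = 64 ≡ 64; 8^4 ≡ 64² = 4096 ≡ 22; 8^8 ≡ 22² = 484 ≡ 96; 8^16 ≡ 96² = 9216 ≡ 1; 8^32 ≡ 1² = 1 ≡ 1. Multiply: 8^40 = 8^32 × 8^8 ≡ 1 × 96 (mod 97): 1 × 96 = 96 ≡ 96. So 8^40 ≡ 96 (mod 97).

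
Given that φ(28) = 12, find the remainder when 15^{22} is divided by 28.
By Euler: 15^{12} ≡ 1 (mod 28) since gcd(15, 28) = 1. 22 = 1×12 + 10. So 15^{22} ≡ 15^{10} ≡ 1 (mod 28)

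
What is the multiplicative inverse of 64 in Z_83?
64^(-1) ≡ 48 (mod 83). Verification: 64 × 48 = 3072 ≡ 1 (mod 83)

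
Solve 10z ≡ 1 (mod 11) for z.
10^(-1) ≡ 10 (mod 11). Verification: 10 × 10 = 100 ≡ 1 (mod 11)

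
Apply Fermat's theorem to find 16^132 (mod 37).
By Fermat: 16^{36} ≡ 1 (mod 37). 132 = 3×36 + 24. So 16^{132} ≡ 16^{24} ≡ 10 (mod 37)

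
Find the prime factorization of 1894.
2 × 947

Divide by primes starting from smallest:
1894 ÷ 2 = 947
947 ÷ 947 = 1

1894 = 2 × 947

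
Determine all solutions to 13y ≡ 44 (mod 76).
56

Since gcd(13, 76) = 1 divides 44, a solution exists.
Multiply both sides by the inverse of 13 mod 76:
  13^(-1) mod 76 = 41
  x ≡ 41 × 44 ≡ 1804 ≡ 56 (mod 76)
Verification: 13 × 56 = 728 = 9 × 76 + 44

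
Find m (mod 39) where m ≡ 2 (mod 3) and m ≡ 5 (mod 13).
M = 3 × 13 = 39. M₁ = 13, y₁ ≡ 1 (mod 3). M₂ = 3, y₂ ≡ 9 (mod 13). m = 2×13×1 + 5×3×9 ≡ 5 (mod 39)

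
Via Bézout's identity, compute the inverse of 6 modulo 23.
Extended GCD: 6(4) + 23(-1) = 1. So 6^(-1) ≡ 4 ≡ 4 (mod 23). Verify: 6 × 4 = 24 ≡ 1 (mod 23)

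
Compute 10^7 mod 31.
7 = 4 + 2 + 1 (binary 111). Repeated squaring mod 31: 10^1 ≡ 10; 10^2 ≡ 10² = 100 ≡ 7; 10^4 ≡ 7² = 49 ≡ 18. Multiply: 10^7 = 10^4 × 10^2 × 10^1 ≡ 18 × 7 × 10 (mod 31): 18 × 7 = 126 ≡ 2; 2 × 10 = 20 ≡ 20. So 10^7 ≡ 20 (mod 31).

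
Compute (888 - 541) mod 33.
17

(888 - 541) = 347
347 mod 33 = 17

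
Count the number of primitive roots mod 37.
Number of primitive roots mod 37 = φ(36) = 12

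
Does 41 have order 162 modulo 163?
p - 1 = 162 has prime divisors 2, 3. Check 41^(162/q) mod 163 for each: 41^(162/2) = 41^81 ≡ 1, 41^(162/3) = 41^54 ≡ 104 (mod 163). Since 41^81 ≡ 1 (mod 163), the order of 41 divides 81 (in fact the order is 81) ≠ 162, so it is not a primitive root.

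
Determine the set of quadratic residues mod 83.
QRs mod 83: {1, 3, 4, 7, 9, 10, 11, 12, 16, 17, 21, 23, 25, 26, 27, 28, 29, 30, 31, 33, 36, 37, 38, 40, 41, 44, 48, 49, 51, 59, 61, 63, 64, 65, 68, 69, 70, 75, 77, 78, 81}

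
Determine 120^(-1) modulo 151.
120^(-1) ≡ 112 (mod 151). Verification: 120 × 112 = 13440 ≡ 1 (mod 151)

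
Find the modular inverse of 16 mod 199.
16^(-1) ≡ 112 (mod 199). Verification: 16 × 112 = 1792 ≡ 1 (mod 199)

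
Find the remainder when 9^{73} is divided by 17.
By Fermat: 9^{16} ≡ 1 (mod 17). 73 = 4×16 + 9. So 9^{73} ≡ 9^{9} ≡ 9 (mod 17)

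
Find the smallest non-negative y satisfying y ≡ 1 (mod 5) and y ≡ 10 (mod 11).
M = 5 × 11 = 55. M₁ = 11, y₁ ≡ 1 (mod 5). M₂ = 5, y₂ ≡ 9 (mod 11). y = 1×11×1 + 10×5×9 ≡ 21 (mod 55)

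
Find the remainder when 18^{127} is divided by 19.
By Fermat: 18^{18} ≡ 1 (mod 19). 127 = 7×18 + 1. So 18^{127} ≡ 18^{1} ≡ 18 (mod 19)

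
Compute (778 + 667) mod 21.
17

(778 + 667) = 1445
1445 mod 21 = 17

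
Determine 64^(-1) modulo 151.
64^(-1) ≡ 59 (mod 151). Verification: 64 × 59 = 3776 ≡ 1 (mod 151)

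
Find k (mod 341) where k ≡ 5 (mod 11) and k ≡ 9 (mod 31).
M = 11 × 31 = 341. M₁ = 31, y₁ ≡ 5 (mod 11). M₂ = 11, y₂ ≡ 17 (mod 31). k = 5×31×5 + 9×11×17 ≡ 71 (mod 341)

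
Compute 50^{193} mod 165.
95

Using successive squaring:
Binary expansion of 193: 11000001
Powers of 50 mod 165 (each is the square of the previous):
  50^1 ≡ 50 (mod 165)
  50^2 ≡ 50² = 2500 ≡ 25 (mod 165)
  50^4 ≡ 25² = 625 ≡ 130 (mod 165)
  50^8 ≡ 130² = 16900 ≡ 70 (mod 165)
  50^16 ≡ 70² = 4900 ≡ 115 (mod 165)
  50^32 ≡ 115² = 13225 ≡ 25 (mod 165)
  50^64 ≡ 25² = 625 ≡ 130 (mod 165)
  50^128 ≡ 130² = 16900 ≡ 70 (mod 165)
193 = 128 + 64 + 1, so 50^193 = 50^128 × 50^64 × 50^1 ≡ 70 × 130 × 50 (mod 165)
Multiplying step by step:
  70 × 130 = 9100 ≡ 25 (mod 165)
  25 × 50 = 1250 ≡ 95 (mod 165)
Result: 50^193 ≡ 95 (mod 165)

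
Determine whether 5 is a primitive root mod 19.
p - 1 = 18 has prime divisors 2, 3. Check 5^(18/q) mod 19 for each: 5^(18/2) = 5^9 ≡ 1, 5^(18/3) = 5^6 ≡ 7 (mod 19). Since 5^9 ≡ 1 (mod 19), the order of 5 divides 9 (in fact the order is 9) ≠ 18, so it is not a primitive root.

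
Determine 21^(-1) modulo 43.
21^(-1) ≡ 41 (mod 43). Verification: 21 × 41 = 861 ≡ 1 (mod 43)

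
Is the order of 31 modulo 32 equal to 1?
No, the actual order is 2, not 1.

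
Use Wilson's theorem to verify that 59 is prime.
(58)! mod 59 = 58. Since this equals -1 (mod 59), Wilson confirms 59 is prime.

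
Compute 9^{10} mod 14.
9

Using successive squaring:
Binary expansion of 10: 1010
Powers of 9 mod 14 (each is the square of the previous):
  9^1 ≡ 9 (mod 14)
  9^2 ≡ 9² = 81 ≡ 11 (mod 14)
  9^4 ≡ 11² = 121 ≡ 9 (mod 14)
  9^8 ≡ 9² = 81 ≡ 11 (mod 14)
10 = 8 + 2, so 9^10 = 9^8 × 9^2 ≡ 11 × 11 (mod 14)
Multiplying step by step:
  11 × 11 = 121 ≡ 9 (mod 14)
Result: 9^10 ≡ 9 (mod 14)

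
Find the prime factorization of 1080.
2^3 × 3^3 × 5

Divide by primes starting from smallest:
1080 ÷ 2 = 540
540 ÷ 2 = 270
270 ÷ 2 = 135
135 ÷ 3 = 45
45 ÷ 3 = 15
15 ÷ 3 = 5
5 ÷ 5 = 1

1080 = 2^3 × 3^3 × 5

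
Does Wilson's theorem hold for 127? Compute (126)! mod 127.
(126)! mod 127 = 126. Since this equals -1 (mod 127), Wilson confirms 127 is prime.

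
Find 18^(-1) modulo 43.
12

Using Extended Euclidean Algorithm:
gcd(18, 43) = 1
Bezout coefficients: 18 × 12 + 43 × -5 = 1
So 18 × 12 ≡ 1 (mod 43)
The inverse is 12 mod 43 = 12
Verification: 18 × 12 = 216 = 5 × 43 + 1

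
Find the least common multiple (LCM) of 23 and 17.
391

First find GCD(23, 17) using the Euclidean algorithm:
23 = 1 × 17 + 6
17 = 2 × 6 + 5
6 = 1 × 5 + 1
5 = 5 × 1 + 0
GCD(23, 17) = 1

LCM formula: LCM(a, b) = (a × b) / GCD(a, b)
LCM(23, 17) = (23 × 17) / 1
LCM(23, 17) = 391 / 1
LCM(23, 17) = 391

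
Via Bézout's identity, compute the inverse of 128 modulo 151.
Extended GCD: 128(-46) + 151(39) = 1. So 128^(-1) ≡ 105 ≡ 105 (mod 151). Verify: 128 × 105 = 13440 ≡ 1 (mod 151)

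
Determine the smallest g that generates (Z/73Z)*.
5

A primitive root g modulo p has order p-1 = 72
Prime divisors of 72: [2, 3]
g is a primitive root iff g^(72/q) ≢ 1 (mod 73) for each prime divisor q
Testing small values:
  g = 2: 2^36 ≡ 1, 2^24 ≡ 64 (mod 73) → 2^36 ≡ 1, not primitive root
  g = 3: 3^36 ≡ 1, 3^24 ≡ 1 (mod 73) → 3^36 ≡ 1, not primitive root
  g = 4: 4^36 ≡ 1, 4^24 ≡ 8 (mod 73) → 4^36 ≡ 1, not primitive root
  g = 5: 5^36 ≡ 72, 5^24 ≡ 8 (mod 73) → none is 1, primitive root!
The smallest primitive root is 5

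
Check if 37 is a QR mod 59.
By Euler's criterion: 37^{29} ≡ 58 (mod 59). Since this equals -1 (≡ 58), 37 is not a QR.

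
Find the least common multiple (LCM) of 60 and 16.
240

First find GCD(60, 16) using the Euclidean algorithm:
60 = 3 × 16 + 12
16 = 1 × 12 + 4
12 = 3 × 4 + 0
GCD(60, 16) = 4

LCM formula: LCM(a, b) = (a × b) / GCD(a, b)
LCM(60, 16) = (60 × 16) / 4
LCM(60, 16) = 960 / 4
LCM(60, 16) = 240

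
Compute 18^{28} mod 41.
10

Using successive squaring:
Binary expansion of 28: 11100
Powers of 18 mod 41 (each is the square of the previous):
  18^1 ≡ 18 (mod 41)
  18^2 ≡ 18² = 324 ≡ 37 (mod 41)
  18^4 ≡ 37² = 1369 ≡ 16 (mod 41)
  18^8 ≡ 16² = 256 ≡ 10 (mod 41)
  18^16 ≡ 10² = 100 ≡ 18 (mod 41)
28 = 16 + 8 + 4, so 18^28 = 18^16 × 18^8 × 18^4 ≡ 18 × 10 × 16 (mod 41)
Multiplying step by step:
  18 × 10 = 180 ≡ 16 (mod 41)
  16 × 16 = 256 ≡ 10 (mod 41)
Result: 18^28 ≡ 10 (mod 41)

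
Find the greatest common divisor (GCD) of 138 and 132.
6

Using the Euclidean algorithm:
138 = 1 × 132 + 6
132 = 22 × 6 + 0

GCD(138, 132) = 6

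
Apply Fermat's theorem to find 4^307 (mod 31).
By Fermat: 4^{30} ≡ 1 (mod 31). 307 ≡ 7 (mod 30). So 4^{307} ≡ 4^{7} ≡ 16 (mod 31)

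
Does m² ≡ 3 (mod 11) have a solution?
By Euler's criterion: 3^{5} ≡ 1 (mod 11). Since this equals 1, 3 is a QR.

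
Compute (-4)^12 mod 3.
Using Fermat: (-4)^{2} ≡ 1 (mod 3). 12 ≡ 0 (mod 2). So (-4)^{12} ≡ (-4)^{0} ≡ 1 (mod 3)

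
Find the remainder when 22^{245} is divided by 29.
By Fermat: 22^{28} ≡ 1 (mod 29). 245 = 8×28 + 21. So 22^{245} ≡ 22^{21} ≡ 28 (mod 29)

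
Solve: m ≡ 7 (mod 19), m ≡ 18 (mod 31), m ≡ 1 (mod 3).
M = 19 × 31 × 3 = 1767. M₁ = 93, y₁ ≡ 9 (mod 19). M₂ = 57, y₂ ≡ 6 (mod 31). M₃ = 589, y₃ ≡ 1 (mod 3). m = 7×93×9 + 18×57×6 + 1×589×1 ≡ 235 (mod 1767)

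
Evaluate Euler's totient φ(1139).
1056

Prime factorization: 1139 = 17 × 67
Using the formula φ(n) = n × Π(1 - 1/p) for each prime factor p:
φ(1139) = 1139 × (1 - 1/17) × (1 - 1/67)
φ(1139) = 1056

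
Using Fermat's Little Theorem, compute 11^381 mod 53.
By Fermat: 11^{52} ≡ 1 (mod 53). 381 = 7×52 + 17. So 11^{381} ≡ 11^{17} ≡ 40 (mod 53)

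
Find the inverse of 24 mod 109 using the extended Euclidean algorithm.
Extended GCD: 24(50) + 109(-11) = 1. So 24^(-1) ≡ 50 ≡ 50 (mod 109). Verify: 24 × 50 = 1200 ≡ 1 (mod 109)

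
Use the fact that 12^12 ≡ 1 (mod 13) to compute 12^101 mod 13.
By Fermat: 12^{12} ≡ 1 (mod 13). 101 = 8×12 + 5. So 12^{101} ≡ 12^{5} ≡ 12 (mod 13)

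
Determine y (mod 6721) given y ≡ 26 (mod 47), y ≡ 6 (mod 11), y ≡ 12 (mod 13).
402

Using the Chinese Remainder Theorem:
M = product of moduli = 6721
For equation 1: M_1 = 143, 143 ≡ 2 (mod 47), inverse of 143 mod 47 is 24 (check: 2 × 24 = 48 ≡ 1 (mod 47))
For equation 2: M_2 = 611, 611 ≡ 6 (mod 11), inverse of 611 mod 11 is 2 (check: 6 × 2 = 12 ≡ 1 (mod 11))
For equation 3: M_3 = 517, 517 ≡ 10 (mod 13), inverse of 517 mod 13 is 4 (check: 10 × 4 = 40 ≡ 1 (mod 13))
Combine: y ≡ Σ r_i×M_i×(M_i⁻¹ mod m_i) = 26×143×24 + 6×611×2 + 12×517×4 = 89232 + 7332 + 24816 = 121380
121380 mod 6721 = 402
y ≡ 402 (mod 6721)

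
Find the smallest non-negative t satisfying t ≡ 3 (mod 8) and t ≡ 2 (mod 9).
M = 8 × 9 = 72. M₁ = 9, y₁ ≡ 1 (mod 8). M₂ = 8, y₂ ≡ 8 (mod 9). t = 3×9×1 + 2×8×8 ≡ 11 (mod 72)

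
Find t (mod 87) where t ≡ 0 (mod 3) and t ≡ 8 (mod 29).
M = 3 × 29 = 87. M₁ = 29, y₁ ≡ 2 (mod 3). M₂ = 3, y₂ ≡ 10 (mod 29). t = 0×29×2 + 8×3×10 ≡ 66 (mod 87)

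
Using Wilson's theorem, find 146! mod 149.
(148)! = (146)! × (147) × (148) ≡ -1 (mod 149). So (146)! ≡ -1 × [(148)(147)]^(-1) ≡ 74 (mod 149)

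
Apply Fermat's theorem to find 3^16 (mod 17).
By Fermat's Little Theorem, 3^{16} ≡ 1 (mod 17) since 17 is prime and gcd(3, 17) = 1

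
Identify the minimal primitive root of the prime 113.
p - 1 = 112 has prime divisors 2, 7. h is a primitive root mod 113 iff h^(112/q) ≢ 1 (mod 113) for each such q.
h = 2: 2^56 ≡ 1, 2^16 ≡ 109 (mod 113); 2^56 ≡ 1, so not a primitive root.
h = 3: 3^56 ≡ 112, 3^16 ≡ 49 (mod 113); none is 1, so 3 has order 112 and is a primitive root.
The smallest primitive root mod 113 is g = 3.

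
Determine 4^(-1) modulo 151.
4^(-1) ≡ 38 (mod 151). Verification: 4 × 38 = 152 ≡ 1 (mod 151)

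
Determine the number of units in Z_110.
40

Prime factorization: 110 = 2 × 5 × 11
Using the formula φ(n) = n × Π(1 - 1/p) for each prime factor p:
φ(110) = 110 × (1 - 1/2) × (1 - 1/5) × (1 - 1/11)
φ(110) = 40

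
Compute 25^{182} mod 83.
63

Using successive squaring:
Binary expansion of 182: 10110110
Powers of 25 mod 83 (each is the square of the previous):
  25^1 ≡ 25 (mod 83)
  25^2 ≡ 25² = 625 ≡ 44 (mod 83)
  25^4 ≡ 44² = 1936 ≡ 27 (mod 83)
  25^8 ≡ 27² = 729 ≡ 65 (mod 83)
  25^16 ≡ 65² = 4225 ≡ 75 (mod 83)
  25^32 ≡ 75² = 5625 ≡ 64 (mod 83)
  25^64 ≡ 64² = 4096 ≡ 29 (mod 83)
  25^128 ≡ 29² = 841 ≡ 11 (mod 83)
182 = 128 + 32 + 16 + 4 + 2, so 25^182 = 25^128 × 25^32 × 25^16 × 25^4 × 25^2 ≡ 11 × 64 × 75 × 27 × 44 (mod 83)
Multiplying step by step:
  11 × 64 = 704 ≡ 40 (mod 83)
  40 × 75 = 3000 ≡ 12 (mod 83)
  12 × 27 = 324 ≡ 75 (mod 83)
  75 × 44 = 3300 ≡ 63 (mod 83)
Result: 25^182 ≡ 63 (mod 83)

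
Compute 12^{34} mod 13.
1

Using successive squaring:
Binary expansion of 34: 100010
Powers of 12 mod 13 (each is the square of the previous):
  12^1 ≡ 12 (mod 13)
  12^2 ≡ 12² = 144 ≡ 1 (mod 13)
  12^4 ≡ 1² = 1 ≡ 1 (mod 13)
  12^8 ≡ 1² = 1 ≡ 1 (mod 13)
  12^16 ≡ 1² = 1 ≡ 1 (mod 13)
  12^32 ≡ 1² = 1 ≡ 1 (mod 13)
34 = 32 + 2, so 12^34 = 12^32 × 12^2 ≡ 1 × 1 (mod 13)
Multiplying step by step:
  1 × 1 = 1 ≡ 1 (mod 13)
Result: 12^34 ≡ 1 (mod 13)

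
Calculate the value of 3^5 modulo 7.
5 = 4 + 1 (binary 101). Repeated squaring mod 7: 3^1 ≡ 3; 3^2 ≡ 3² = 9 ≡ 2; 3^4 ≡ 2² = 4 ≡ 4. Multiply: 3^5 = 3^4 × 3^1 ≡ 4 × 3 (mod 7): 4 × 3 = 12 ≡ 5. So 3^5 ≡ 5 (mod 7).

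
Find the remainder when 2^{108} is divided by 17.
By Fermat: 2^{16} ≡ 1 (mod 17). 108 = 6×16 + 12. So 2^{108} ≡ 2^{12} ≡ 16 (mod 17)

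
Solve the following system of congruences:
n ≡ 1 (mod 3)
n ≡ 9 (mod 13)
22

Using the Chinese Remainder Theorem:
M = product of moduli = 39
For equation 1: M_1 = 13, 13 ≡ 1 (mod 3), inverse of 13 mod 3 is 1 (check: 1 × 1 = 1 ≡ 1 (mod 3))
For equation 2: M_2 = 3, 3 ≡ 3 (mod 13), inverse of 3 mod 13 is 9 (check: 3 × 9 = 27 ≡ 1 (mod 13))
Combine: n ≡ Σ r_i×M_i×(M_i⁻¹ mod m_i) = 1×13×1 + 9×3×9 = 13 + 243 = 256
256 mod 39 = 22
n ≡ 22 (mod 39)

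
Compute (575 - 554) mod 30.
21

(575 - 554) = 21
21 mod 30 = 21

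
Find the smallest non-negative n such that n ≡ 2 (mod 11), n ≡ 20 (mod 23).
112

Using the Chinese Remainder Theorem:
M = product of moduli = 253
For equation 1: M_1 = 23, 23 ≡ 1 (mod 11), inverse of 23 mod 11 is 1 (check: 1 × 1 = 1 ≡ 1 (mod 11))
For equation 2: M_2 = 11, 11 ≡ 11 (mod 23), inverse of 11 mod 23 is 21 (check: 11 × 21 = 231 ≡ 1 (mod 23))
Combine: n ≡ Σ r_i×M_i×(M_i⁻¹ mod m_i) = 2×23×1 + 20×11×21 = 46 + 4620 = 4666
4666 mod 253 = 112
n ≡ 112 (mod 253)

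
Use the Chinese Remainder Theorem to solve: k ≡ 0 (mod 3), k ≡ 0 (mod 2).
0

Using the Chinese Remainder Theorem:
M = product of moduli = 6
For equation 1: M_1 = 2, 2 ≡ 2 (mod 3), inverse of 2 mod 3 is 2 (check: 2 × 2 = 4 ≡ 1 (mod 3))
For equation 2: M_2 = 3, 3 ≡ 1 (mod 2), inverse of 3 mod 2 is 1 (check: 1 × 1 = 1 ≡ 1 (mod 2))
Combine: k ≡ Σ r_i×M_i×(M_i⁻¹ mod m_i) = 0×2×2 + 0×3×1 = 0 + 0 = 0
0 mod 6 = 0
k ≡ 0 (mod 6)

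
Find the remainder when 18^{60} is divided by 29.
By Fermat: 18^{28} ≡ 1 (mod 29). 60 = 2×28 + 4. So 18^{60} ≡ 18^{4} ≡ 25 (mod 29)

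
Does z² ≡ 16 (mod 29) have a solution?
By Euler's criterion: 16^{14} ≡ 1 (mod 29). Since this equals 1, 16 is a QR.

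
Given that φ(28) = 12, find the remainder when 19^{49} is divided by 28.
By Euler: 19^{12} ≡ 1 (mod 28) since gcd(19, 28) = 1. 49 = 4×12 + 1. So 19^{49} ≡ 19^{1} ≡ 19 (mod 28)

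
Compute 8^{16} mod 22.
14

Using successive squaring:
Binary expansion of 16: 10000
Powers of 8 mod 22 (each is the square of the previous):
  8^1 ≡ 8 (mod 22)
  8^2 ≡ 8² = 64 ≡ 20 (mod 22)
  8^4 ≡ 20² = 400 ≡ 4 (mod 22)
  8^8 ≡ 4² = 16 ≡ 16 (mod 22)
  8^16 ≡ 16² = 256 ≡ 14 (mod 22)
16 is a power of 2, so 8^16 is the last square: ≡ 14 (mod 22)
Result: 8^16 ≡ 14 (mod 22)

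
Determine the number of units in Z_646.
288

Prime factorization: 646 = 2 × 17 × 19
Using the formula φ(n) = n × Π(1 - 1/p) for each prime factor p:
φ(646) = 646 × (1 - 1/2) × (1 - 1/17) × (1 - 1/19)
φ(646) = 288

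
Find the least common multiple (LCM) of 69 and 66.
1518

First find GCD(69, 66) using the Euclidean algorithm:
69 = 1 × 66 + 3
66 = 22 × 3 + 0
GCD(69, 66) = 3

LCM formula: LCM(a, b) = (a × b) / GCD(a, b)
LCM(69, 66) = (69 × 66) / 3
LCM(69, 66) = 4554 / 3
LCM(69, 66) = 1518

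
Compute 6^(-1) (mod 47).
6^(-1) ≡ 8 (mod 47). Verification: 6 × 8 = 48 ≡ 1 (mod 47)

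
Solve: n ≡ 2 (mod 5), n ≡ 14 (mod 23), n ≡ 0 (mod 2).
M = 5 × 23 × 2 = 230. M₁ = 46, y₁ ≡ 1 (mod 5). M₂ = 10, y₂ ≡ 7 (mod 23). M₃ = 115, y₃ ≡ 1 (mod 2). n = 2×46×1 + 14×10×7 + 0×115×1 ≡ 152 (mod 230)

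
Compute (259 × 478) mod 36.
34

(259 × 478) = 123802
123802 mod 36 = 34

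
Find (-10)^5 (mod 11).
(-10) ≡ 1 (mod 11). 5 = 4 + 1 (binary 101). Repeated squaring mod 11: 1^1 ≡ 1; 1^2 ≡ 1² = 1 ≡ 1; 1^4 ≡ 1² = 1 ≡ 1. Multiply: (-10)^5 ≡ 1^4 × 1^1 ≡ 1 × 1 (mod 11): 1 × 1 = 1 ≡ 1. So (-10)^5 ≡ 1 (mod 11).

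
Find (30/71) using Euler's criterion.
(30/71) = 30^{35} mod 71 = 1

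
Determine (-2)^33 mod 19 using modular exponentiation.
Using Fermat: (-2)^{18} ≡ 1 (mod 19). 33 ≡ 15 (mod 18). So (-2)^{33} ≡ (-2)^{15} ≡ 7 (mod 19)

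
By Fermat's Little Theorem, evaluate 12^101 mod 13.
By Fermat: 12^{12} ≡ 1 (mod 13). 101 = 8×12 + 5. So 12^{101} ≡ 12^{5} ≡ 12 (mod 13)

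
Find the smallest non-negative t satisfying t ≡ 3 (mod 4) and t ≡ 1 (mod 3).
M = 4 × 3 = 12. M₁ = 3, y₁ ≡ 3 (mod 4). M₂ = 4, y₂ ≡ 1 (mod 3). t = 3×3×3 + 1×4×1 ≡ 7 (mod 12)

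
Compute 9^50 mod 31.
Using Fermat: 9^{30} ≡ 1 (mod 31). 50 ≡ 20 (mod 30). So 9^{50} ≡ 9^{20} ≡ 25 (mod 31)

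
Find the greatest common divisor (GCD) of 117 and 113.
1

Using the Euclidean algorithm:
117 = 1 × 113 + 4
113 = 28 × 4 + 1
4 = 4 × 1 + 0

GCD(117, 113) = 1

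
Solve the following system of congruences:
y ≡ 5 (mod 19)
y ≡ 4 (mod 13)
43

Using the Chinese Remainder Theorem:
M = product of moduli = 247
For equation 1: M_1 = 13, 13 ≡ 13 (mod 19), inverse of 13 mod 19 is 3 (check: 13 × 3 = 39 ≡ 1 (mod 19))
For equation 2: M_2 = 19, 19 ≡ 6 (mod 13), inverse of 19 mod 13 is 11 (check: 6 × 11 = 66 ≡ 1 (mod 13))
Combine: y ≡ Σ r_i×M_i×(M_i⁻¹ mod m_i) = 5×13×3 + 4×19×11 = 195 + 836 = 1031
1031 mod 247 = 43
y ≡ 43 (mod 247)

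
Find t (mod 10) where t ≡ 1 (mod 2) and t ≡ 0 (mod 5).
M = 2 × 5 = 10. M₁ = 5, y₁ ≡ 1 (mod 2). M₂ = 2, y₂ ≡ 3 (mod 5). t = 1×5×1 + 0×2×3 ≡ 5 (mod 10)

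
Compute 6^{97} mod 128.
0

Using successive squaring:
Binary expansion of 97: 1100001
Powers of 6 mod 128 (each is the square of the previous):
  6^1 ≡ 6 (mod 128)
  6^2 ≡ 6² = 36 ≡ 36 (mod 128)
  6^4 ≡ 36² = 1296 ≡ 16 (mod 128)
  6^8 ≡ 16² = 256 ≡ 0 (mod 128)
  6^16 ≡ 0² = 0 ≡ 0 (mod 128)
  6^32 ≡ 0² = 0 ≡ 0 (mod 128)
  6^64 ≡ 0² = 0 ≡ 0 (mod 128)
97 = 64 + 32 + 1, so 6^97 = 6^64 × 6^32 × 6^1 ≡ 0 × 0 × 6 (mod 128)
Multiplying step by step:
  0 × 0 = 0 ≡ 0 (mod 128)
  0 × 6 = 0 ≡ 0 (mod 128)
Result: 6^97 ≡ 0 (mod 128)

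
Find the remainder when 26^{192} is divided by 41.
By Fermat: 26^{40} ≡ 1 (mod 41). 192 = 4×40 + 32. So 26^{192} ≡ 26^{32} ≡ 16 (mod 41)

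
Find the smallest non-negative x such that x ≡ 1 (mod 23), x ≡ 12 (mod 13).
116

Using the Chinese Remainder Theorem:
M = product of moduli = 299
For equation 1: M_1 = 13, 13 ≡ 13 (mod 23), inverse of 13 mod 23 is 16 (check: 13 × 16 = 208 ≡ 1 (mod 23))
For equation 2: M_2 = 23, 23 ≡ 10 (mod 13), inverse of 23 mod 13 is 4 (check: 10 × 4 = 40 ≡ 1 (mod 13))
Combine: x ≡ Σ r_i×M_i×(M_i⁻¹ mod m_i) = 1×13×16 + 12×23×4 = 208 + 1104 = 1312
1312 mod 299 = 116
x ≡ 116 (mod 299)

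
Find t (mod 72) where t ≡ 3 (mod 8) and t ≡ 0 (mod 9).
M = 8 × 9 = 72. M₁ = 9, y₁ ≡ 1 (mod 8). M₂ = 8, y₂ ≡ 8 (mod 9). t = 3×9×1 + 0×8×8 ≡ 27 (mod 72)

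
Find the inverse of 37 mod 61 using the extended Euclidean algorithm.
Extended GCD: 37(-28) + 61(17) = 1. So 37^(-1) ≡ 33 ≡ 33 (mod 61). Verify: 37 × 33 = 1221 ≡ 1 (mod 61)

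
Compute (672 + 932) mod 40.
4

(672 + 932) = 1604
1604 mod 40 = 4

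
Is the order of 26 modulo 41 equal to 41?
No, the actual order is 40, not 41.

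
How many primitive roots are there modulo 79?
24

The number of primitive roots modulo p is φ(p-1) = φ(78)
φ(78) = 24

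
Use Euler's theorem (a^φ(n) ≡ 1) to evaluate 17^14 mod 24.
By Euler: 17^{8} ≡ 1 (mod 24) since gcd(17, 24) = 1. 14 = 1×8 + 6. So 17^{14} ≡ 17^{6} ≡ 1 (mod 24)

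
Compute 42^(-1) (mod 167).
42^(-1) ≡ 4 (mod 167). Verification: 42 × 4 = 168 ≡ 1 (mod 167)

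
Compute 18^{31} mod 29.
3

Using successive squaring:
Binary expansion of 31: 11111
Powers of 18 mod 29 (each is the square of the previous):
  18^1 ≡ 18 (mod 29)
  18^2 ≡ 18² = 324 ≡ 5 (mod 29)
  18^4 ≡ 5² = 25 ≡ 25 (mod 29)
  18^8 ≡ 25² = 625 ≡ 16 (mod 29)
  18^16 ≡ 16² = 256 ≡ 24 (mod 29)
31 = 16 + 8 + 4 + 2 + 1, so 18^31 = 18^16 × 18^8 × 18^4 × 18^2 × 18^1 ≡ 24 × 16 × 25 × 5 × 18 (mod 29)
Multiplying step by step:
  24 × 16 = 384 ≡ 7 (mod 29)
  7 × 25 = 175 ≡ 1 (mod 29)
  1 × 5 = 5 ≡ 5 (mod 29)
  5 × 18 = 90 ≡ 3 (mod 29)
Result: 18^31 ≡ 3 (mod 29)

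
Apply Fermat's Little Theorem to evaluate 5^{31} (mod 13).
8

By Fermat's Little Theorem, a^(p-1) ≡ 1 (mod p) for prime p and gcd(a, p) = 1
Here p = 13, so 5^12 ≡ 1 (mod 13)
We can reduce the exponent: 31 mod 12 = 7
So 5^31 ≡ 5^7 (mod 13)
Computing: 5^7 mod 13 = 8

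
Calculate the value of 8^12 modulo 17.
Using repeated squaring. 12 = 8 + 4 (binary 1100). Repeated squaring mod 17: 8^1 ≡ 8; 8^2 ≡ 8² = 64 ≡ 13; 8^4 ≡ 13² = 169 ≡ 16; 8^8 ≡ 16² = 256 ≡ 1. Multiply: 8^12 = 8^8 × 8^4 ≡ 1 × 16 (mod 17): 1 × 16 = 16 ≡ 16. So 8^12 ≡ 16 (mod 17).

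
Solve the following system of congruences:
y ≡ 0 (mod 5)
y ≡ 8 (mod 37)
45

Using the Chinese Remainder Theorem:
M = product of moduli = 185
For equation 1: M_1 = 37, 37 ≡ 2 (mod 5), inverse of 37 mod 5 is 3 (check: 2 × 3 = 6 ≡ 1 (mod 5))
For equation 2: M_2 = 5, 5 ≡ 5 (mod 37), inverse of 5 mod 37 is 15 (check: 5 × 15 = 75 ≡ 1 (mod 37))
Combine: y ≡ Σ r_i×M_i×(M_i⁻¹ mod m_i) = 0×37×3 + 8×5×15 = 0 + 600 = 600
600 mod 185 = 45
y ≡ 45 (mod 185)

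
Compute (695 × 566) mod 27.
7

(695 × 566) = 393370
393370 mod 27 = 7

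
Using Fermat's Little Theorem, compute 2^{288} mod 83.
81

By Fermat's Little Theorem, a^(p-1) ≡ 1 (mod p) for prime p and gcd(a, p) = 1
Here p = 83, so 2^82 ≡ 1 (mod 83)
We can reduce the exponent: 288 mod 82 = 42
So 2^288 ≡ 2^42 (mod 83)
Computing: 2^42 mod 83 = 81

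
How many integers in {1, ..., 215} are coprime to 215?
168

Prime factorization: 215 = 5 × 43
Using the formula φ(n) = n × Π(1 - 1/p) for each prime factor p:
φ(215) = 215 × (1 - 1/5) × (1 - 1/43)
φ(215) = 168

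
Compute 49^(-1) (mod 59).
49^(-1) ≡ 53 (mod 59). Verification: 49 × 53 = 2597 ≡ 1 (mod 59)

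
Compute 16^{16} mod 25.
16

Using successive squaring:
Binary expansion of 16: 10000
Powers of 16 mod 25 (each is the square of the previous):
  16^1 ≡ 16 (mod 25)
  16^2 ≡ 16² = 256 ≡ 6 (mod 25)
  16^4 ≡ 6² = 36 ≡ 11 (mod 25)
  16^8 ≡ 11² = 121 ≡ 21 (mod 25)
  16^16 ≡ 21² = 441 ≡ 16 (mod 25)
16 is a power of 2, so 16^16 is the last square: ≡ 16 (mod 25)
Result: 16^16 ≡ 16 (mod 25)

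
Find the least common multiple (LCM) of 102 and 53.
5406

First find GCD(102, 53) using the Euclidean algorithm:
102 = 1 × 53 + 49
53 = 1 × 49 + 4
49 = 12 × 4 + 1
4 = 4 × 1 + 0
GCD(102, 53) = 1

LCM formula: LCM(a, b) = (a × b) / GCD(a, b)
LCM(102, 53) = (102 × 53) / 1
LCM(102, 53) = 5406 / 1
LCM(102, 53) = 5406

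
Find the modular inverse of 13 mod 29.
13^(-1) ≡ 9 (mod 29). Verification: 13 × 9 = 117 ≡ 1 (mod 29)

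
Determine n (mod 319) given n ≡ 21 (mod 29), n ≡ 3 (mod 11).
311

Using the Chinese Remainder Theorem:
M = product of moduli = 319
For equation 1: M_1 = 11, 11 ≡ 11 (mod 29), inverse of 11 mod 29 is 8 (check: 11 × 8 = 88 ≡ 1 (mod 29))
For equation 2: M_2 = 29, 29 ≡ 7 (mod 11), inverse of 29 mod 11 is 8 (check: 7 × 8 = 56 ≡ 1 (mod 11))
Combine: n ≡ Σ r_i×M_i×(M_i⁻¹ mod m_i) = 21×11×8 + 3×29×8 = 1848 + 696 = 2544
2544 mod 319 = 311
n ≡ 311 (mod 319)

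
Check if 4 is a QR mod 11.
By Euler's criterion: 4^{5} ≡ 1 (mod 11). Since this equals 1, 4 is a QR.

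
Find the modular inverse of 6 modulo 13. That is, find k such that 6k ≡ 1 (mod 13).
11

Using Extended Euclidean Algorithm:
gcd(6, 13) = 1
Bezout coefficients: 6 × -2 + 13 × 1 = 1
So 6 × -2 ≡ 1 (mod 13)
The inverse is -2 mod 13 = 11
Verification: 6 × 11 = 66 = 5 × 13 + 1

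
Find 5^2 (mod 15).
2 = 2 (binary 10). Repeated squaring mod 15: 5^1 ≡ 5; 5^2 ≡ 5² = 25 ≡ 10. So 5^2 ≡ 10 (mod 15).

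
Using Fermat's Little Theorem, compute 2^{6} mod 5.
4

By Fermat's Little Theorem, a^(p-1) ≡ 1 (mod p) for prime p and gcd(a, p) = 1
Here p = 5, so 2^4 ≡ 1 (mod 5)
We can reduce the exponent: 6 mod 4 = 2
So 2^6 ≡ 2^2 (mod 5)
Computing: 2^2 mod 5 = 4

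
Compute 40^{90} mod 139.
64

Using successive squaring:
Binary expansion of 90: 1011010
Powers of 40 mod 139 (each is the square of the previous):
  40^1 ≡ 40 (mod 139)
  40^2 ≡ 40² = 1600 ≡ 71 (mod 139)
  40^4 ≡ 71² = 5041 ≡ 37 (mod 139)
  40^8 ≡ 37² = 1369 ≡ 118 (mod 139)
  40^16 ≡ 118² = 13924 ≡ 24 (mod 139)
  40^32 ≡ 24² = 576 ≡ 20 (mod 139)
  40^64 ≡ 20² = 400 ≡ 122 (mod 139)
90 = 64 + 16 + 8 + 2, so 40^90 = 40^64 × 40^16 × 40^8 × 40^2 ≡ 122 × 24 × 118 × 71 (mod 139)
Multiplying step by step:
  122 × 24 = 2928 ≡ 9 (mod 139)
  9 × 118 = 1062 ≡ 89 (mod 139)
  89 × 71 = 6319 ≡ 64 (mod 139)
Result: 40^90 ≡ 64 (mod 139)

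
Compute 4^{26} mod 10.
6

Using successive squaring:
Binary expansion of 26: 11010
Powers of 4 mod 10 (each is the square of the previous):
  4^1 ≡ 4 (mod 10)
  4^2 ≡ 4² = 16 ≡ 6 (mod 10)
  4^4 ≡ 6² = 36 ≡ 6 (mod 10)
  4^8 ≡ 6² = 36 ≡ 6 (mod 10)
  4^16 ≡ 6² = 36 ≡ 6 (mod 10)
26 = 16 + 8 + 2, so 4^26 = 4^16 × 4^8 × 4^2 ≡ 6 × 6 × 6 (mod 10)
Multiplying step by step:
  6 × 6 = 36 ≡ 6 (mod 10)
  6 × 6 = 36 ≡ 6 (mod 10)
Result: 4^26 ≡ 6 (mod 10)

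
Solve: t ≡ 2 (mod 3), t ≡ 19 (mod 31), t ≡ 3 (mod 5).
M = 3 × 31 × 5 = 465. M₁ = 155, y₁ ≡ 2 (mod 3). M₂ = 15, y₂ ≡ 29 (mod 31). M₃ = 93, y₃ ≡ 2 (mod 5). t = 2×155×2 + 19×15×29 + 3×93×2 ≡ 143 (mod 465)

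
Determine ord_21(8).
Powers of 8 mod 21: 8^1≡8, 8^2≡1. Order = 2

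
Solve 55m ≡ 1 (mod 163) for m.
55^(-1) ≡ 83 (mod 163). Verification: 55 × 83 = 4565 ≡ 1 (mod 163)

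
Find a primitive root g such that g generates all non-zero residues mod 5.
p - 1 = 4 has prime divisors 2. h is a primitive root mod 5 iff h^(4/q) ≢ 1 (mod 5) for each such q.
h = 2: 2^2 ≡ 4 (mod 5); none is 1, so 2 has order 4 and is a primitive root.
The smallest primitive root mod 5 is g = 2.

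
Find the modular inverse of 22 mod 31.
22^(-1) ≡ 24 (mod 31). Verification: 22 × 24 = 528 ≡ 1 (mod 31)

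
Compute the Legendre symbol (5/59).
(5/59) = 5^{29} mod 59 = 1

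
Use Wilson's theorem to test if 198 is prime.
(197)! mod 198 = 0. Since 0 ≢ -1 (mod 198), 198 is not prime.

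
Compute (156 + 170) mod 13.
1

(156 + 170) = 326
326 mod 13 = 1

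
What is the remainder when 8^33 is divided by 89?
Using repeated squaring. 33 = 32 + 1 (binary 100001). Repeated squaring mod 89: 8^1 ≡ 8; 8^2 ≡ 8² = 64 ≡ 64; 8^4 ≡ 64² = 4096 ≡ 2; 8^8 ≡ 2² = 4 ≡ 4; 8^16 ≡ 4² = 16 ≡ 16; 8^32 ≡ 16² = 256 ≡ 78. Multiply: 8^33 = 8^32 × 8^1 ≡ 78 × 8 (mod 89): 78 × 8 = 624 ≡ 1. So 8^33 ≡ 1 (mod 89).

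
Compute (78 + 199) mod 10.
7

(78 + 199) = 277
277 mod 10 = 7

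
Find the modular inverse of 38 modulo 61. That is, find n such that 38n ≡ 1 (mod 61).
53

Using Extended Euclidean Algorithm:
gcd(38, 61) = 1
Bezout coefficients: 38 × -8 + 61 × 5 = 1
So 38 × -8 ≡ 1 (mod 61)
The inverse is -8 mod 61 = 53
Verification: 38 × 53 = 2014 = 33 × 61 + 1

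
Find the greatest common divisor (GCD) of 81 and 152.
1

Using the Euclidean algorithm:
81 = 0 × 152 + 81
152 = 1 × 81 + 71
81 = 1 × 71 + 10
71 = 7 × 10 + 1
10 = 10 × 1 + 0

GCD(81, 152) = 1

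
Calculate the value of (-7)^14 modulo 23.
Using repeated squaring. (-7) ≡ 16 (mod 23). 14 = 8 + 4 + 2 (binary 1110). Repeated squaring mod 23: 16^1 ≡ 16; 16^2 ≡ 16² = 256 ≡ 3; 16^4 ≡ 3² = 9 ≡ 9; 16^8 ≡ 9² = 81 ≡ 12. Multiply: (-7)^14 ≡ 16^8 × 16^4 × 16^2 ≡ 12 × 9 × 3 (mod 23): 12 × 9 = 108 ≡ 16; 16 × 3 = 48 ≡ 2. So (-7)^14 ≡ 2 (mod 23).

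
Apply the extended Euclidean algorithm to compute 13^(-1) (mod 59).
Extended GCD: 13(-9) + 59(2) = 1. So 13^(-1) ≡ 50 ≡ 50 (mod 59). Verify: 13 × 50 = 650 ≡ 1 (mod 59)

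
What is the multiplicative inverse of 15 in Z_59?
15^(-1) ≡ 4 (mod 59). Verification: 15 × 4 = 60 ≡ 1 (mod 59)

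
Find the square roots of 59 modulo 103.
The square roots of 59 mod 103 are 33 and 70. Verify: 33² = 1089 ≡ 59 (mod 103)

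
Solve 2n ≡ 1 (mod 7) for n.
4

Using Extended Euclidean Algorithm:
gcd(2, 7) = 1
Bezout coefficients: 2 × -3 + 7 × 1 = 1
So 2 × -3 ≡ 1 (mod 7)
The inverse is -3 mod 7 = 4
Verification: 2 × 4 = 8 = 1 × 7 + 1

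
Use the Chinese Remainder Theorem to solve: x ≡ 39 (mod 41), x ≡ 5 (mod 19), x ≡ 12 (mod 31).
22425

Using the Chinese Remainder Theorem:
M = product of moduli = 24149
For equation 1: M_1 = 589, 589 ≡ 15 (mod 41), inverse of 589 mod 41 is 11 (check: 15 × 11 = 165 ≡ 1 (mod 41))
For equation 2: M_2 = 1271, 1271 ≡ 17 (mod 19), inverse of 1271 mod 19 is 9 (check: 17 × 9 = 153 ≡ 1 (mod 19))
For equation 3: M_3 = 779, 779 ≡ 4 (mod 31), inverse of 779 mod 31 is 8 (check: 4 × 8 = 32 ≡ 1 (mod 31))
Combine: x ≡ Σ r_i×M_i×(M_i⁻¹ mod m_i) = 39×589×11 + 5×1271×9 + 12×779×8 = 252681 + 57195 + 74784 = 384660
384660 mod 24149 = 22425
x ≡ 22425 (mod 24149)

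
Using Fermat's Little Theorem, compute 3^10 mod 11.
By Fermat's Little Theorem, 3^{10} ≡ 1 (mod 11) since 11 is prime and gcd(3, 11) = 1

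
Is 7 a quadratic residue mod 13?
By Euler's criterion: 7^{6} ≡ 12 (mod 13). Since this equals -1 (≡ 12), 7 is not a QR.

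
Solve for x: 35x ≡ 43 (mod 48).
41

Since gcd(35, 48) = 1 divides 43, a solution exists.
Multiply both sides by the inverse of 35 mod 48:
  35^(-1) mod 48 = 11
  x ≡ 11 × 43 ≡ 473 ≡ 41 (mod 48)
Verification: 35 × 41 = 1435 = 29 × 48 + 43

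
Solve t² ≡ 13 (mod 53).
The square roots of 13 mod 53 are 15 and 38. Verify: 15² = 225 ≡ 13 (mod 53)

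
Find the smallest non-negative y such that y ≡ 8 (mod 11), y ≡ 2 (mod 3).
8

Using the Chinese Remainder Theorem:
M = product of moduli = 33
For equation 1: M_1 = 3, 3 ≡ 3 (mod 11), inverse of 3 mod 11 is 4 (check: 3 × 4 = 12 ≡ 1 (mod 11))
For equation 2: M_2 = 11, 11 ≡ 2 (mod 3), inverse of 11 mod 3 is 2 (check: 2 × 2 = 4 ≡ 1 (mod 3))
Combine: y ≡ Σ r_i×M_i×(M_i⁻¹ mod m_i) = 8×3×4 + 2×11×2 = 96 + 44 = 140
140 mod 33 = 8
y ≡ 8 (mod 33)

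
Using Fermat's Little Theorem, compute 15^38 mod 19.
By Fermat: 15^{18} ≡ 1 (mod 19). 38 = 2×18 + 2. So 15^{38} ≡ 15^{2} ≡ 16 (mod 19)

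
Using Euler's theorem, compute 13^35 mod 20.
By Euler: 13^{8} ≡ 1 (mod 20) since gcd(13, 20) = 1. 35 = 4×8 + 3. So 13^{35} ≡ 13^{3} ≡ 17 (mod 20)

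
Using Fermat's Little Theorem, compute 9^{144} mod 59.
46

By Fermat's Little Theorem, a^(p-1) ≡ 1 (mod p) for prime p and gcd(a, p) = 1
Here p = 59, so 9^58 ≡ 1 (mod 59)
We can reduce the exponent: 144 mod 58 = 28
So 9^144 ≡ 9^28 (mod 59)
Computing: 9^28 mod 59 = 46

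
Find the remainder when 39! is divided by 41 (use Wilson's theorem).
(40)! = (39)! × (40) ≡ -1 (mod 41). So (39)! ≡ -1 × (40)^(-1) ≡ (-1)×(-1) = 1 (mod 41)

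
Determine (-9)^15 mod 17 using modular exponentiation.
Using repeated squaring. (-9) ≡ 8 (mod 17). 15 = 8 + 4 + 2 + 1 (binary 1111). Repeated squaring mod 17: 8^1 ≡ 8; 8^2 ≡ 8² = 64 ≡ 13; 8^4 ≡ 13² = 169 ≡ 16; 8^8 ≡ 16² = 256 ≡ 1. Multiply: (-9)^15 ≡ 8^8 × 8^4 × 8^2 × 8^1 ≡ 1 × 16 × 13 × 8 (mod 17): 1 × 16 = 16 ≡ 16; 16 × 13 = 208 ≡ 4; 4 × 8 = 32 ≡ 15. So (-9)^15 ≡ 15 (mod 17).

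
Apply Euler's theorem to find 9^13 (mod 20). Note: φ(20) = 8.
By Euler: 9^{8} ≡ 1 (mod 20) since gcd(9, 20) = 1. 13 = 1×8 + 5. So 9^{13} ≡ 9^{5} ≡ 9 (mod 20)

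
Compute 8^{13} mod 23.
18

Using successive squaring:
Binary expansion of 13: 1101
Powers of 8 mod 23 (each is the square of the previous):
  8^1 ≡ 8 (mod 23)
  8^2 ≡ 8² = 64 ≡ 18 (mod 23)
  8^4 ≡ 18² = 324 ≡ 2 (mod 23)
  8^8 ≡ 2² = 4 ≡ 4 (mod 23)
13 = 8 + 4 + 1, so 8^13 = 8^8 × 8^4 × 8^1 ≡ 4 × 2 × 8 (mod 23)
Multiplying step by step:
  4 × 2 = 8 ≡ 8 (mod 23)
  8 × 8 = 64 ≡ 18 (mod 23)
Result: 8^13 ≡ 18 (mod 23)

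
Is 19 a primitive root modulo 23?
Yes

To verify, check if 19^(22/q) ≢ 1 (mod 23) for each prime divisor q of 22
Divisors of 22 = 22: [1, 2, 11, 22]
  19^(22/2) = 19^11 ≡ 22 (mod 23)
  19^(22/11) = 19^2 ≡ 16 (mod 23)
Conclusion: 19 is a primitive root modulo 23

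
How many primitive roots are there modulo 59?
28

The number of primitive roots modulo p is φ(p-1) = φ(58)
φ(58) = 28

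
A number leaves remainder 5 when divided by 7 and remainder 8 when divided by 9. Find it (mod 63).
M = 7 × 9 = 63. M₁ = 9, y₁ ≡ 4 (mod 7). M₂ = 7, y₂ ≡ 4 (mod 9). n = 5×9×4 + 8×7×4 ≡ 26 (mod 63)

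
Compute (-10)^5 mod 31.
(-10) ≡ 21 (mod 31). 5 = 4 + 1 (binary 101). Repeated squaring mod 31: 21^1 ≡ 21; 21^2 ≡ 21² = 441 ≡ 7; 21^4 ≡ 7² = 49 ≡ 18. Multiply: (-10)^5 ≡ 21^4 × 21^1 ≡ 18 × 21 (mod 31): 18 × 21 = 378 ≡ 6. So (-10)^5 ≡ 6 (mod 31).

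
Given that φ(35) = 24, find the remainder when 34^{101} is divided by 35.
By Euler: 34^{24} ≡ 1 (mod 35) since gcd(34, 35) = 1. 101 = 4×24 + 5. So 34^{101} ≡ 34^{5} ≡ 34 (mod 35)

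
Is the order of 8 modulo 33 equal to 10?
Yes, ord_33(8) = 10.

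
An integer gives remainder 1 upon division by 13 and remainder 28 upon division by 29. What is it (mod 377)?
M = 13 × 29 = 377. M₁ = 29, y₁ ≡ 9 (mod 13). M₂ = 13, y₂ ≡ 9 (mod 29). n = 1×29×9 + 28×13×9 ≡ 144 (mod 377). The smallest positive such number is 144.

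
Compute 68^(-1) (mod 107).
68^(-1) ≡ 96 (mod 107). Verification: 68 × 96 = 6528 ≡ 1 (mod 107)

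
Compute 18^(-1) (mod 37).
18^(-1) ≡ 35 (mod 37). Verification: 18 × 35 = 630 ≡ 1 (mod 37)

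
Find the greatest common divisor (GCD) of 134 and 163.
1

Using the Euclidean algorithm:
134 = 0 × 163 + 134
163 = 1 × 134 + 29
134 = 4 × 29 + 18
29 = 1 × 18 + 11
18 = 1 × 11 + 7
11 = 1 × 7 + 4
7 = 1 × 4 + 3
4 = 1 × 3 + 1
3 = 3 × 1 + 0

GCD(134, 163) = 1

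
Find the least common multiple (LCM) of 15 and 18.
90

First find GCD(15, 18) using the Euclidean algorithm:
15 = 0 × 18 + 15
18 = 1 × 15 + 3
15 = 5 × 3 + 0
GCD(15, 18) = 3

LCM formula: LCM(a, b) = (a × b) / GCD(a, b)
LCM(15, 18) = (15 × 18) / 3
LCM(15, 18) = 270 / 3
LCM(15, 18) = 90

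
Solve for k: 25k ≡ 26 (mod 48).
26

Since gcd(25, 48) = 1 divides 26, a solution exists.
Multiply both sides by the inverse of 25 mod 48:
  25^(-1) mod 48 = 25
  x ≡ 25 × 26 ≡ 650 ≡ 26 (mod 48)
Verification: 25 × 26 = 650 = 13 × 48 + 26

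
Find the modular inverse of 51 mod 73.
51^(-1) ≡ 63 (mod 73). Verification: 51 × 63 = 3213 ≡ 1 (mod 73)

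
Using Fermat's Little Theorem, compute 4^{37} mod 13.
4

By Fermat's Little Theorem, a^(p-1) ≡ 1 (mod p) for prime p and gcd(a, p) = 1
Here p = 13, so 4^12 ≡ 1 (mod 13)
We can reduce the exponent: 37 mod 12 = 1
So 4^37 ≡ 4^1 (mod 13)
Computing: 4^1 mod 13 = 4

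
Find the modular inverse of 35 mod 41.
35^(-1) ≡ 34 (mod 41). Verification: 35 × 34 = 1190 ≡ 1 (mod 41)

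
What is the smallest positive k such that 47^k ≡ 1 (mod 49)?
Powers of 47 mod 49: 47^1≡47, 47^2≡4, 47^3≡41, 47^4≡16, 47^5≡17, 47^6≡15, 47^7≡19, 47^8≡11, 47^9≡27, 47^10≡44, 47^11≡10, 47^12≡29, 47^13≡40, 47^14≡18, 47^15≡13, 47^16≡23, 47^17≡3, 47^18≡43, 47^19≡12, 47^20≡25, 47^21≡48, 47^22≡2, 47^23≡45, 47^24≡8, 47^25≡33, 47^26≡32, 47^27≡34, 47^28≡30, 47^29≡38, 47^30≡22, 47^31≡5, 47^32≡39, 47^33≡20, 47^34≡9, 47^35≡31, 47^36≡36, 47^37≡26, 47^38≡46, 47^39≡6, 47^40≡37, 47^41≡24, 47^42≡1. Order = 42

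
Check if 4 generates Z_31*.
p - 1 = 30 has prime divisors 2, 3, 5. Check 4^(30/q) mod 31 for each: 4^(30/2) = 4^15 ≡ 1, 4^(30/3) = 4^10 ≡ 1, 4^(30/5) = 4^6 ≡ 4 (mod 31). Since 4^15 ≡ 1 (mod 31), the order of 4 divides 15 (in fact the order is 5) ≠ 30, so it is not a primitive root.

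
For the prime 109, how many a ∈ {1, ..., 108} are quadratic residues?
For prime 109, there are (p-1)/2 = (109-1)/2 = 54 quadratic residues (excluding 0).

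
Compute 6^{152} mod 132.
36

Using successive squaring:
Binary expansion of 152: 10011000
Powers of 6 mod 132 (each is the square of the previous):
  6^1 ≡ 6 (mod 132)
  6^2 ≡ 6² = 36 ≡ 36 (mod 132)
  6^4 ≡ 36² = 1296 ≡ 108 (mod 132)
  6^8 ≡ 108² = 11664 ≡ 48 (mod 132)
  6^16 ≡ 48² = 2304 ≡ 60 (mod 132)
  6^32 ≡ 60² = 3600 ≡ 36 (mod 132)
  6^64 ≡ 36² = 1296 ≡ 108 (mod 132)
  6^128 ≡ 108² = 11664 ≡ 48 (mod 132)
152 = 128 + 16 + 8, so 6^152 = 6^128 × 6^16 × 6^8 ≡ 48 × 60 × 48 (mod 132)
Multiplying step by step:
  48 × 60 = 2880 ≡ 108 (mod 132)
  108 × 48 = 5184 ≡ 36 (mod 132)
Result: 6^152 ≡ 36 (mod 132)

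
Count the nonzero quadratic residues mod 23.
For prime 23, there are (p-1)/2 = (23-1)/2 = 11 quadratic residues (excluding 0).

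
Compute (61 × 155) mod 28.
19

(61 × 155) = 9455
9455 mod 28 = 19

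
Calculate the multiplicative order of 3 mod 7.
Powers of 3 mod 7: 3^1≡3, 3^2≡2, 3^3≡6, 3^4≡4, 3^5≡5, 3^6≡1. Order = 6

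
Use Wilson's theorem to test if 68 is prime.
(67)! mod 68 = 0. Since 0 ≢ -1 (mod 68), 68 is not prime.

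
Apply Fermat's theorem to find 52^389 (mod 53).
By Fermat: 52^{52} ≡ 1 (mod 53). 389 = 7×52 + 25. So 52^{389} ≡ 52^{25} ≡ 52 (mod 53)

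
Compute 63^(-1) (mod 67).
63^(-1) ≡ 50 (mod 67). Verification: 63 × 50 = 3150 ≡ 1 (mod 67)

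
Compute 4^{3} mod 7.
1

Using successive squaring:
Binary expansion of 3: 11
Powers of 4 mod 7 (each is the square of the previous):
  4^1 ≡ 4 (mod 7)
  4^2 ≡ 4² = 16 ≡ 2 (mod 7)
3 = 2 + 1, so 4^3 = 4^2 × 4^1 ≡ 2 × 4 (mod 7)
Multiplying step by step:
  2 × 4 = 8 ≡ 1 (mod 7)
Result: 4^3 ≡ 1 (mod 7)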